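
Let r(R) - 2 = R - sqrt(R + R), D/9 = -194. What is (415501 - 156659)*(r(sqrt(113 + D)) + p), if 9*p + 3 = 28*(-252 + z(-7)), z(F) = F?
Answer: -1873239554/9 - 258842*1633**(1/4)*(1 + I) + 258842*I*sqrt(1633) ≈ -2.0978e+8 + 8.8145e+6*I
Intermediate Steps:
D = -1746 (D = 9*(-194) = -1746)
p = -7255/9 (p = -1/3 + (28*(-252 - 7))/9 = -1/3 + (28*(-259))/9 = -1/3 + (1/9)*(-7252) = -1/3 - 7252/9 = -7255/9 ≈ -806.11)
r(R) = 2 + R - sqrt(2)*sqrt(R) (r(R) = 2 + (R - sqrt(R + R)) = 2 + (R - sqrt(2*R)) = 2 + (R - sqrt(2)*sqrt(R)) = 2 + R - sqrt(2)*sqrt(R))
(415501 - 156659)*(r(sqrt(113 + D)) + p) = (415501 - 156659)*((2 + sqrt(113 - 1746) - sqrt(2)*sqrt(sqrt(113 - 1746))) - 7255/9) = 258842*((2 + sqrt(-1633) - sqrt(2)*sqrt(sqrt(-1633))) - 7255/9) = 258842*((2 + I*sqrt(1633) - sqrt(2)*sqrt(I*sqrt(1633))) - 7255/9) = 258842*((2 + I*sqrt(1633) - sqrt(2)*1633**(1/4)*sqrt(I)) - 7255/9) = 258842*(-7237/9 + I*sqrt(1633) - sqrt(2)*1633**(1/4)*sqrt(I)) = -1873239554/9 + 258842*I*sqrt(1633) - 258842*sqrt(2)*1633**(1/4)*sqrt(I)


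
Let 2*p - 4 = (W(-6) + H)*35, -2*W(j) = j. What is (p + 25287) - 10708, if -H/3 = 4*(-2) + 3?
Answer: 14896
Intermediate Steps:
W(j) = -j/2
H = 15 (H = -3*(4*(-2) + 3) = -3*(-8 + 3) = -3*(-5) = 15)
p = 317 (p = 2 + ((-1/2*(-6) + 15)*35)/2 = 2 + ((3 + 15)*35)/2 = 2 + (18*35)/2 = 2 + (1/2)*630 = 2 + 315 = 317)
(p + 25287) - 10708 = (317 + 25287) - 10708 = 25604 - 10708 = 14896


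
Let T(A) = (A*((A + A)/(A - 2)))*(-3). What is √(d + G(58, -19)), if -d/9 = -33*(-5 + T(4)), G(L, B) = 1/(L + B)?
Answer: I*√23942022/39 ≈ 125.46*I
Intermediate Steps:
G(L, B) = 1/(B + L)
T(A) = -6*A²/(-2 + A) (T(A) = (A*((2*A)/(-2 + A)))*(-3) = (A*(2*A/(-2 + A)))*(-3) = (2*A²/(-2 + A))*(-3) = -6*A²/(-2 + A))
d = -15741 (d = -(-297)*(-5 - 6*4²/(-2 + 4)) = -(-297)*(-5 - 6*16/2) = -(-297)*(-5 - 6*16*½) = -(-297)*(-5 - 48) = -(-297)*(-53) = -9*1749 = -15741)
√(d + G(58, -19)) = √(-15741 + 1/(-19 + 58)) = √(-15741 + 1/39) = √(-613898/39) = I*√23942022/39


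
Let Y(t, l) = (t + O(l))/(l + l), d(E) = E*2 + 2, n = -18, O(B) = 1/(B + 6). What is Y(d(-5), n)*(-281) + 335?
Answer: 117463/432 ≈ 271.91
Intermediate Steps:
O(B) = 1/(6 + B)
d(E) = 2 + 2*E (d(E) = 2*E + 2 = 2 + 2*E)
Y(t, l) = (t + 1/(6 + l))/(2*l) (Y(t, l) = (t + 1/(6 + l))/(l + l) = (t + 1/(6 + l))/((2*l)) = (t + 1/(6 + l))*(1/(2*l)) = (t + 1/(6 + l))/(2*l))
Y(d(-5), n)*(-281) + 335 = ((½)*(1 + (2 + 2*(-5))*(6 - 18))/(-18*(6 - 18)))*(-281) + 335 = ((½)*(-1/18)*(1 + (2 - 10)*(-12))/(-12))*(-281) + 335 = ((½)*(-1/18)*(-1/12)*(1 - 8*(-12)))*(-281) + 335 = ((½)*(-1/18)*(-1/12)*(1 + 96))*(-281) + 335 = ((½)*(-1/18)*(-1/12)*97)*(-281) + 335 = (97/432)*(-281) + 335 = -27257/432 + 335 = 117463/432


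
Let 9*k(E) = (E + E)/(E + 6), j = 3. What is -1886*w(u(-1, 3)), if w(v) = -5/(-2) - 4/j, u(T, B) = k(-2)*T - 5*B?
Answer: -6601/3 ≈ -2200.3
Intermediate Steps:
k(E) = 2*E/(9*(6 + E)) (k(E) = ((E + E)/(E + 6))/9 = ((2*E)/(6 + E))/9 = (2*E/(6 + E))/9 = 2*E/(9*(6 + E)))
u(T, B) = -5*B - T/9 (u(T, B) = ((2/9)*(-2)/(6 - 2))*T - 5*B = ((2/9)*(-2)/4)*T - 5*B = ((2/9)*(-2)*(¼))*T - 5*B = -T/9 - 5*B = -5*B - T/9)
w(v) = 7/6 (w(v) = -5/(-2) - 4/3 = -5*(-½) - 4*⅓ = 5/2 - 4/3 = 7/6)
-1886*w(u(-1, 3)) = -1886*7/6 = -6601/3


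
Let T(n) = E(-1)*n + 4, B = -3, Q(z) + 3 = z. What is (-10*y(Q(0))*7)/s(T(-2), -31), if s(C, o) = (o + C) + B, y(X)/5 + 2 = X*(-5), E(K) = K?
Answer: 325/2 ≈ 162.50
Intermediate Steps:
Q(z) = -3 + z
y(X) = -10 - 25*X (y(X) = -10 + 5*(X*(-5)) = -10 + 5*(-5*X) = -10 - 25*X)
T(n) = 4 - n (T(n) = -n + 4 = 4 - n)
s(C, o) = -3 + C + o (s(C, o) = (o + C) - 3 = (C + o) - 3 = -3 + C + o)
(-10*y(Q(0))*7)/s(T(-2), -31) = (-10*(-10 - 25*(-3 + 0))*7)/(-3 + (4 - 1*(-2)) - 31) = (-10*(-10 - 25*(-3))*7)/(-3 + (4 + 2) - 31) = (-10*(-10 + 75)*7)/(-3 + 6 - 31) = (-10*65*7)/(-28) = -650*7*(-1/28) = -4550*(-1/28) = 325/2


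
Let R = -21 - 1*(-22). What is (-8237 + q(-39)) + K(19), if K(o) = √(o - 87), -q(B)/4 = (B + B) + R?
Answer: -7929 + 2*I*√17 ≈ -7929.0 + 8.2462*I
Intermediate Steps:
R = 1 (R = -21 + 22 = 1)
q(B) = -4 - 8*B (q(B) = -4*((B + B) + 1) = -4*(2*B + 1) = -4*(1 + 2*B) = -4 - 8*B)
K(o) = √(-87 + o)
(-8237 + q(-39)) + K(19) = (-8237 + (-4 - 8*(-39))) + √(-87 + 19) = (-8237 + (-4 + 312)) + √(-68) = (-8237 + 308) + 2*I*√17 = -7929 + 2*I*√17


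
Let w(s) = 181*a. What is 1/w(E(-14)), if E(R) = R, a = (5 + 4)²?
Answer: 1/14661 ≈ 6.8208e-5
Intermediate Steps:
a = 81 (a = 9² = 81)
w(s) = 14661 (w(s) = 181*81 = 14661)
1/w(E(-14)) = 1/14661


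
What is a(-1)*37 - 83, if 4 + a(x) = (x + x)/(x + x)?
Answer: -194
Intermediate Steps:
a(x) = -3 (a(x) = -4 + (x + x)/(x + x) = -4 + (2*x)/((2*x)) = -4 + (2*x)*(1/(2*x)) = -4 + 1 = -3)
a(-1)*37 - 83 = -3*37 - 83 = -111 - 83 = -194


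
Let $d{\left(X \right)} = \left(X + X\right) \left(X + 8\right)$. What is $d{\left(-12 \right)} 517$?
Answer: $49632$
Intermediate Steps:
$d{\left(X \right)} = 2 X \left(8 + X\right)$
$d{\left(-12 \right)} 517 = 2 \left(-12\right) \left(8 - 12\right) 517 = 2 \left(-12\right) \left(-4\right) 517 = 96 \cdot 517 = 49632$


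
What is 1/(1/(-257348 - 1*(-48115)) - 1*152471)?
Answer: -209233/31901964744 ≈ -6.5586e-6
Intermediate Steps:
1/(1/(-257348 - 1*(-48115)) - 1*152471) = 1/(1/(-257348 + 48115) - 152471) = 1/(1/(-209233) - 152471) = 1/(-1/209233 - 152471) = 1/(-31901964744/209233) = -209233/31901964744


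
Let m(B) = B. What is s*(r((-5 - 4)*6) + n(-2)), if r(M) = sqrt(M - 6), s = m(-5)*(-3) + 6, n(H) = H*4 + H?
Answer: -210 + 42*I*sqrt(15) ≈ -210.0 + 162.67*I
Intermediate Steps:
n(H) = 5*H (n(H) = 4*H + H = 5*H)
s = 21 (s = -5*(-3) + 6 = 15 + 6 = 21)
r(M) = sqrt(-6 + M)
s*(r((-5 - 4)*6) + n(-2)) = 21*(sqrt(-6 + (-5 - 4)*6) + 5*(-2)) = 21*(sqrt(-6 - 9*6) - 10) = 21*(sqrt(-6 - 54) - 10) = 21*(sqrt(-60) - 10) = 21*(2*I*sqrt(15) - 10) = 21*(-10 + 2*I*sqrt(15)) = -210 + 42*I*sqrt(15)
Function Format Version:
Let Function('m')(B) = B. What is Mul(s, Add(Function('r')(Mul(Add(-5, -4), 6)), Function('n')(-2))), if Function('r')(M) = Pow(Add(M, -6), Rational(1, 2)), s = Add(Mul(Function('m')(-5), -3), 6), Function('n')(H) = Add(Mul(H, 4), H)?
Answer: Add(-210, Mul(42, I, Pow(15, Rational(1, 2)))) ≈ Add(-210.00, Mul(162.67, I))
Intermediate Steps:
Function('n')(H) = Mul(5, H) (Function('n')(H) = Add(Mul(4, H), H) = Mul(5, H))
s = 21 (s = Add(Mul(-5, -3), 6) = Add(15, 6) = 21)
Function('r')(M) = Pow(Add(-6, M), Rational(1, 2))
Mul(s, Add(Function('r')(Mul(Add(-5, -4), 6)), Function('n')(-2))) = Mul(21, Add(Pow(Add(-6, Mul(Add(-5, -4), 6)), Rational(1, 2)), Mul(5, -2))) = Mul(21, Add(Pow(Add(-6, Mul(-9, 6)), Rational(1, 2)), -10)) = Mul(21, Add(Pow(Add(-6, -54), Rational(1, 2)), -10)) = Mul(21, Add(Pow(-60, Rational(1, 2)), -10)) = Mul(21, Add(Mul(2, I, Pow(15, Rational(1, 2))), -10)) = Mul(21, Add(-10, Mul(2, I, Pow(15, Rational(1, 2))))) = Add(-210, Mul(42, I, Pow(15, Rational(1, 2))))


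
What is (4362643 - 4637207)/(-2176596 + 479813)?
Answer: 274564/1696783 ≈ 0.16181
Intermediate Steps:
(4362643 - 4637207)/(-2176596 + 479813) = -274564/(-1696783) = -274564*(-1/1696783) = 274564/1696783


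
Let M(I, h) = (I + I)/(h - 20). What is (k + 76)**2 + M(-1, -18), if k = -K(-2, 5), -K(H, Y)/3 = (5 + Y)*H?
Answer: 4865/19 ≈ 256.05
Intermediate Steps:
K(H, Y) = -3*H*(5 + Y) (K(H, Y) = -3*(5 + Y)*H = -3*H*(5 + Y))
M(I, h) = 2*I/(-20 + h) (M(I, h) = (2*I)/(-20 + h) = 2*I/(-20 + h))
k = -60 (k = -(-3)*(-2)*(5 + 5) = -(-3)*(-2)*10 = -1*60 = -60)
(k + 76)**2 + M(-1, -18) = (-60 + 76)**2 + 2*(-1)/(-20 - 18) = 16**2 + 2*(-1)/(-38) = 256 + 2*(-1)*(-1/38) = 256 + 1/19 = 4865/19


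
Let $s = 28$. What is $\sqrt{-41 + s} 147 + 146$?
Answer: $146 + 147 i \sqrt{13} \approx 146.0 + 530.02 i$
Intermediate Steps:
$\sqrt{-41 + s} 147 + 146 = \sqrt{-41 + 28} \cdot 147 + 146 = \sqrt{-13} \cdot 147 + 146 = i \sqrt{13} \cdot 147 + 146 = 147 i \sqrt{13} + 146 = 146 + 147 i \sqrt{13}$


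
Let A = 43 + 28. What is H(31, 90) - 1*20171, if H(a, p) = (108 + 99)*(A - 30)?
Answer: -11684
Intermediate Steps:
A = 71
H(a, p) = 8487 (H(a, p) = (108 + 99)*(71 - 30) = 207*41 = 8487)
H(31, 90) - 1*20171 = 8487 - 1*20171 = 8487 - 20171 = -11684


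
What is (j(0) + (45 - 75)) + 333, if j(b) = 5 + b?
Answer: 308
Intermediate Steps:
(j(0) + (45 - 75)) + 333 = ((5 + 0) + (45 - 75)) + 333 = (5 - 30) + 333 = -25 + 333 = 308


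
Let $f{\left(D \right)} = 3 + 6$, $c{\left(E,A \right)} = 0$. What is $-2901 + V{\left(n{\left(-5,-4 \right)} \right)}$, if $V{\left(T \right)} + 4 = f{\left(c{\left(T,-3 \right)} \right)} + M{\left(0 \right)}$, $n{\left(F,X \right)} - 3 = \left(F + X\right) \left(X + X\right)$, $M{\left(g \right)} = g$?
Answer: $-2896$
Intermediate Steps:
$f{\left(D \right)} = 9$
$n{\left(F,X \right)} = 3 + 2 X \left(F + X\right)$ ($n{\left(F,X \right)} = 3 + \left(F + X\right) \left(X + X\right) = 3 + \left(F + X\right) 2 X = 3 + 2 X \left(F + X\right)$)
$V{\left(T \right)} = 5$ ($V{\left(T \right)} = -4 + \left(9 + 0\right) = -4 + 9 = 5$)
$-2901 + V{\left(n{\left(-5,-4 \right)} \right)} = -2901 + 5 = -2896$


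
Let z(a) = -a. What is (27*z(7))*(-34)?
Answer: 6426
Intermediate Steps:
(27*z(7))*(-34) = (27*(-1*7))*(-34) = (27*(-7))*(-34) = -189*(-34) = 6426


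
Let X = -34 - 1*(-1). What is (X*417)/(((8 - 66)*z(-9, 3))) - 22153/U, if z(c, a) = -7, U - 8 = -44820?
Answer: -303831907/9096836 ≈ -33.400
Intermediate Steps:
U = -44812 (U = 8 - 44820 = -44812)
X = -33 (X = -34 + 1 = -33)
(X*417)/(((8 - 66)*z(-9, 3))) - 22153/U = (-33*417)/(((8 - 66)*(-7))) - 22153/(-44812) = -13761/((-58*(-7))) - 22153*(-1/44812) = -13761/406 + 22153/44812 = -303831907/9096836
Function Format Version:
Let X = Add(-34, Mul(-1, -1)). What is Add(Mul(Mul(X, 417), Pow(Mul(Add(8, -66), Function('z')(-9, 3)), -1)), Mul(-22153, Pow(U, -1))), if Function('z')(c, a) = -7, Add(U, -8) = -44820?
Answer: Rational(-303831907, 9096836) ≈ -33.400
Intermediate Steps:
U = -44812 (U = Add(8, -44820) = -44812)
X = -33 (X = Add(-34, 1) = -33)
Add(Mul(Mul(X, 417), Pow(Mul(Add(8, -66), Function('z')(-9, 3)), -1)), Mul(-22153, Pow(U, -1))) = Add(Mul(Mul(-33, 417), Pow(Mul(Add(8, -66), -7), -1)), Mul(-22153, Pow(-44812, -1))) = Add(Mul(-13761, Pow(Mul(-58, -7), -1)), Mul(-22153, Rational(-1, 44812))) = Add(Mul(-13761, Pow(406, -1)), Rational(22153, 44812)) = Add(Mul(-13761, Rational(1, 406)), Rational(22153, 44812)) = Add(Rational(-13761, 406), Rational(22153, 44812)) = Rational(-303831907, 9096836)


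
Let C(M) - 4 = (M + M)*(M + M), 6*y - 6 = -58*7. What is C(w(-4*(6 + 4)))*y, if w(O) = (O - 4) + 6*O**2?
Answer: -73053709600/3 ≈ -2.4351e+10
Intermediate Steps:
w(O) = -4 + O + 6*O**2 (w(O) = (-4 + O) + 6*O**2 = -4 + O + 6*O**2)
y = -200/3 (y = 1 + (-58*7)/6 = 1 + (1/6)*(-406) = 1 - 203/3 = -200/3 ≈ -66.667)
C(M) = 4 + 4*M**2 (C(M) = 4 + (M + M)*(M + M) = 4 + (2*M)*(2*M) = 4 + 4*M**2)
C(w(-4*(6 + 4)))*y = (4 + 4*(-4 - 4*(6 + 4) + 6*(-4*(6 + 4))**2)**2)*(-200/3) = (4 + 4*(-4 - 4*10 + 6*(-4*10)**2)**2)*(-200/3) = (4 + 4*(-4 - 40 + 6*(-40)**2)**2)*(-200/3) = (4 + 4*(-4 - 40 + 6*1600)**2)*(-200/3) = (4 + 4*(-4 - 40 + 9600)**2)*(-200/3) = (4 + 4*9556**2)*(-200/3) = (4 + 4*91317136)*(-200/3) = (4 + 365268544)*(-200/3) = 365268548*(-200/3) = -73053709600/3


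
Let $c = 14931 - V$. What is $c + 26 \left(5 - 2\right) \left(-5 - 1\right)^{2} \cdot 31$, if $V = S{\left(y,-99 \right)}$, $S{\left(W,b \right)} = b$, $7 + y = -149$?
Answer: $102078$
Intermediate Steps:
$y = -156$ ($y = -7 - 149 = -156$)
$V = -99$
$c = 15030$ ($c = 14931 - -99 = 14931 + 99 = 15030$)
$c + 26 \left(5 - 2\right) \left(-5 - 1\right)^{2} \cdot 31 = 15030 + 26 \left(5 - 2\right) \left(-5 - 1\right)^{2} \cdot 31 = 15030 + 26 \cdot 3 \left(-6\right)^{2} \cdot 31 = 15030 + 26 \cdot 3 \cdot 36 \cdot 31 = 15030 + 26 \cdot 108 \cdot 31 = 15030 + 2808 \cdot 31 = 15030 + 87048 = 102078$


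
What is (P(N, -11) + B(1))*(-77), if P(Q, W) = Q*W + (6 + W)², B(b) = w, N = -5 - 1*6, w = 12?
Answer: -12166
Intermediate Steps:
N = -11 (N = -5 - 6 = -11)
B(b) = 12
P(Q, W) = (6 + W)² + Q*W
(P(N, -11) + B(1))*(-77) = (((6 - 11)² - 11*(-11)) + 12)*(-77) = (((-5)² + 121) + 12)*(-77) = ((25 + 121) + 12)*(-77) = (146 + 12)*(-77) = 158*(-77) = -12166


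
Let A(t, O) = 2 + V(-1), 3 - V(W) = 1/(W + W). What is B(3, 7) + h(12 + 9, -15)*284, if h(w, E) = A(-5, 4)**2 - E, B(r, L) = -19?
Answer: 12832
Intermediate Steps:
V(W) = 3 - 1/(2*W) (V(W) = 3 - 1/(W + W) = 3 - 1/(2*W))
A(t, O) = 11/2 (A(t, O) = 2 + (3 - 1/2/(-1)) = 2 + (3 - 1/2*(-1)) = 2 + (3 + 1/2) = 2 + 7/2 = 11/2)
h(w, E) = 121/4 - E (h(w, E) = (11/2)**2 - E = 121/4 - E)
B(3, 7) + h(12 + 9, -15)*284 = -19 + (121/4 - 1*(-15))*284 = -19 + (121/4 + 15)*284 = -19 + (181/4)*284 = -19 + 12851 = 12832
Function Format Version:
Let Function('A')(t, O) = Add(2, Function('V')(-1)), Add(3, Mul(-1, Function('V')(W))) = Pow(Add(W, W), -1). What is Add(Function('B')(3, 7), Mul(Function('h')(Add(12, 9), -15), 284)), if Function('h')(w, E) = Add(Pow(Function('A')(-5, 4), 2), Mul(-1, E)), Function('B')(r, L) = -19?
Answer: 12832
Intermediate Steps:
Function('V')(W) = Add(3, Mul(Rational(-1, 2), Pow(W, -1))) (Function('V')(W) = Add(3, Mul(-1, Pow(Add(W, W), -1))) = Add(3, Mul(-1, Pow(Mul(2, W), -1))) = Add(3, Mul(-1, Mul(Rational(1, 2), Pow(W, -1)))) = Add(3, Mul(Rational(-1, 2), Pow(W, -1))))
Function('A')(t, O) = Rational(11, 2) (Function('A')(t, O) = Add(2, Add(3, Mul(Rational(-1, 2), Pow(-1, -1)))) = Add(2, Add(3, Mul(Rational(-1, 2), -1))) = Add(2, Add(3, Rational(1, 2))) = Add(2, Rational(7, 2)) = Rational(11, 2))
Function('h')(w, E) = Add(Rational(121, 4), Mul(-1, E)) (Function('h')(w, E) = Add(Pow(Rational(11, 2), 2), Mul(-1, E)) = Add(Rational(121, 4), Mul(-1, E)))
Add(Function('B')(3, 7), Mul(Function('h')(Add(12, 9), -15), 284)) = Add(-19, Mul(Add(Rational(121, 4), Mul(-1, -15)), 284)) = Add(-19, Mul(Add(Rational(121, 4), 15), 284)) = Add(-19, Mul(Rational(181, 4), 284)) = Add(-19, 12851) = 12832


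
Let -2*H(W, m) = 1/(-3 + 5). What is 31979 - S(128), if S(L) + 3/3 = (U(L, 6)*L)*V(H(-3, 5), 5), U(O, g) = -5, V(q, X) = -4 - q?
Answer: 29580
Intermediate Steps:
H(W, m) = -1/4 (H(W, m) = -1/(2*(-3 + 5)) = -1/2/2 = -1/2*1/2 = -1/4)
S(L) = -1 + 75*L/4 (S(L) = -1 + (-5*L)*(-4 - 1*(-1/4)) = -1 + (-5*L)*(-4 + 1/4) = -1 - 5*L*(-15/4) = -1 + 75*L/4)
31979 - S(128) = 31979 - (-1 + (75/4)*128) = 31979 - (-1 + 2400) = 31979 - 1*2399 = 31979 - 2399 = 29580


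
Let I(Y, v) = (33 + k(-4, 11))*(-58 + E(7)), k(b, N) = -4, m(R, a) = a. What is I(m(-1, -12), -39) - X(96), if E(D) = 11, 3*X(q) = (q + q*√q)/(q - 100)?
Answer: -1355 + 32*√6 ≈ -1276.6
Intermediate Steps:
X(q) = (q + q^(3/2))/(3*(-100 + q)) (X(q) = ((q + q*√q)/(q - 100))/3 = ((q + q^(3/2))/(-100 + q))/3 = (q + q^(3/2))/(3*(-100 + q)))
I(Y, v) = -1363 (I(Y, v) = (33 - 4)*(-58 + 11) = 29*(-47) = -1363)
I(m(-1, -12), -39) - X(96) = -1363 - (96 + 96^(3/2))/(3*(-100 + 96)) = -1363 - (96 + 384*√6)/(3*(-4)) = -1363 - (-1)*(96 + 384*√6)/(3*4) = -1363 - (-8 - 32*√6) = -1363 + (8 + 32*√6) = -1355 + 32*√6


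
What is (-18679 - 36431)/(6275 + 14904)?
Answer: -55110/21179 ≈ -2.6021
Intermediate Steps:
(-18679 - 36431)/(6275 + 14904) = -55110/21179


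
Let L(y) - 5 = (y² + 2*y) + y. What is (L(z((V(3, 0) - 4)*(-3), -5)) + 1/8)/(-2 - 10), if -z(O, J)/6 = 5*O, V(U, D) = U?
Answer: -62681/96 ≈ -652.93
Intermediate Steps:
z(O, J) = -30*O
L(y) = 5 + y² + 3*y (L(y) = 5 + ((y² + 2*y) + y) = 5 + (y² + 3*y) = 5 + y² + 3*y)
(L(z((V(3, 0) - 4)*(-3), -5)) + 1/8)/(-2 - 10) = ((5 + (-30*(3 - 4)*(-3))² + 3*(-30*(3 - 4)*(-3))) + 1/8)/(-2 - 10) = ((5 + (-(-30)*(-3))² + 3*(-(-30)*(-3))) + ⅛)/(-12) = ((5 + (-30*3)² + 3*(-30*3)) + ⅛)*(-1/12) = ((5 + (-90)² + 3*(-90)) + ⅛)*(-1/12) = ((5 + 8100 - 270) + ⅛)*(-1/12) = (7835 + ⅛)*(-1/12) = (62681/8)*(-1/12) = -62681/96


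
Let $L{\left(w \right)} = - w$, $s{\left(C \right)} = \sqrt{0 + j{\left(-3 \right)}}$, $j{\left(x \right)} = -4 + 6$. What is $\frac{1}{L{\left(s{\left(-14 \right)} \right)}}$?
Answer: $- \frac{\sqrt{2}}{2} \approx -0.70711$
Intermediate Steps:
$j{\left(x \right)} = 2$
$s{\left(C \right)} = \sqrt{2}$ ($s{\left(C \right)} = \sqrt{0 + 2} = \sqrt{2}$)
$\frac{1}{L{\left(s{\left(-14 \right)} \right)}} = \frac{1}{\left(-1\right) \sqrt{2}} = - \frac{\sqrt{2}}{2}$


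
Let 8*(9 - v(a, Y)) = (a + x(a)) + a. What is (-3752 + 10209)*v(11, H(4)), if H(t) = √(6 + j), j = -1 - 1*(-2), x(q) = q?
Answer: 251823/8 ≈ 31478.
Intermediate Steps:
j = 1 (j = -1 + 2 = 1)
H(t) = √7 (H(t) = √(6 + 1) = √7)
v(a, Y) = 9 - 3*a/8 (v(a, Y) = 9 - ((a + a) + a)/8 = 9 - (2*a + a)/8 = 9 - 3*a/8)
(-3752 + 10209)*v(11, H(4)) = (-3752 + 10209)*(9 - 3/8*11) = 6457*(9 - 33/8) = 6457*(39/8) = 251823/8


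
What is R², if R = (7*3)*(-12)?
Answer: 63504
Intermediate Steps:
R = -252 (R = 21*(-12) = -252)
R² = (-252)² = 63504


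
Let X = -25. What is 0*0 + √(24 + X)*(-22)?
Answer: -22*I ≈ -22.0*I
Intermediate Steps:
0*0 + √(24 + X)*(-22) = 0*0 + √(24 - 25)*(-22) = 0 + √(-1)*(-22) = 0 + I*(-22) = 0 - 22*I = -22*I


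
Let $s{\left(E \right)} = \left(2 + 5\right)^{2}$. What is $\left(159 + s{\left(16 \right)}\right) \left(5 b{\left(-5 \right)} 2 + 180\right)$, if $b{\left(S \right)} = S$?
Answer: $27040$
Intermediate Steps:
$s{\left(E \right)} = 49$ ($s{\left(E \right)} = 7^{2} = 49$)
$\left(159 + s{\left(16 \right)}\right) \left(5 b{\left(-5 \right)} 2 + 180\right) = \left(159 + 49\right) \left(5 \left(-5\right) 2 + 180\right) = 208 \left(\left(-25\right) 2 + 180\right) = 208 \left(-50 + 180\right) = 208 \cdot 130 = 27040$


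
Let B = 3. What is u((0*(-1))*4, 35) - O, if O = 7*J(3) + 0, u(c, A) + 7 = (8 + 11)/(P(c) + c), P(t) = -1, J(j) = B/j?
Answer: -33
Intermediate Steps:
J(j) = 3/j
u(c, A) = -7 + 19/(-1 + c) (u(c, A) = -7 + (8 + 11)/(-1 + c) = -7 + 19/(-1 + c))
O = 7 (O = 7*(3/3) + 0 = 7*(3*(⅓)) + 0 = 7*1 + 0 = 7 + 0 = 7)
u((0*(-1))*4, 35) - O = (26 - 7*0*(-1)*4)/(-1 + (0*(-1))*4) - 1*7 = (26 - 0*4)/(-1 + 0*4) - 7 = (26 - 7*0)/(-1 + 0) - 7 = (26 + 0)/(-1) - 7 = -1*26 - 7 = -26 - 7 = -33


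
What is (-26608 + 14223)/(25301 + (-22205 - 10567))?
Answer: 12385/7471 ≈ 1.6577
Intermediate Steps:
(-26608 + 14223)/(25301 + (-22205 - 10567)) = -12385/(25301 - 32772) = -12385/(-7471) = -12385*(-1/7471) = 12385/7471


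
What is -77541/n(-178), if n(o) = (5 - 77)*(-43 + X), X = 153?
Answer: 25847/2640 ≈ 9.7905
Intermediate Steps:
n(o) = -7920 (n(o) = (5 - 77)*(-43 + 153) = -72*110 = -7920)
-77541/n(-178) = -77541/(-7920) = -77541*(-1/7920) = 25847/2640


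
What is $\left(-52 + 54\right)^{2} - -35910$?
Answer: $35914$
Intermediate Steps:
$\left(-52 + 54\right)^{2} - -35910 = 2^{2} + 35910 = 4 + 35910 = 35914$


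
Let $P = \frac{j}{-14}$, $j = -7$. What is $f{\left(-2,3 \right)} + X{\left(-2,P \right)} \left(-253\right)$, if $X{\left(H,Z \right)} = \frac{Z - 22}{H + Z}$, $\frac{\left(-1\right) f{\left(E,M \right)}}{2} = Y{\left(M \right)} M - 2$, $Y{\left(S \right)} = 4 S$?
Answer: $- \frac{11083}{3} \approx -3694.3$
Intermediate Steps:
$f{\left(E,M \right)} = 4 - 8 M^{2}$ ($f{\left(E,M \right)} = - 2 \left(4 M M - 2\right) = - 2 \left(4 M^{2} - 2\right) = - 2 \left(-2 + 4 M^{2}\right) = 4 - 8 M^{2}$)
$P = \frac{1}{2}$ ($P = - \frac{7}{-14} = \left(-7\right) \left(- \frac{1}{14}\right) = \frac{1}{2} \approx 0.5$)
$X{\left(H,Z \right)} = \frac{-22 + Z}{H + Z}$
$f{\left(-2,3 \right)} + X{\left(-2,P \right)} \left(-253\right) = \left(4 - 8 \cdot 3^{2}\right) + \frac{-22 + \frac{1}{2}}{-2 + \frac{1}{2}} \left(-253\right) = \left(4 - 72\right) + \frac{1}{- \frac{3}{2}} \left(- \frac{43}{2}\right) \left(-253\right) = \left(4 - 72\right) + \left(- \frac{2}{3}\right) \left(- \frac{43}{2}\right) \left(-253\right) = -68 + \frac{43}{3} \left(-253\right) = -68 - \frac{10879}{3} = - \frac{11083}{3}$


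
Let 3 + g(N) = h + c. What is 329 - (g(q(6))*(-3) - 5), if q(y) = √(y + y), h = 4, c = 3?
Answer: 346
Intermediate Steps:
q(y) = √2*√y (q(y) = √(2*y) = √2*√y)
g(N) = 4 (g(N) = -3 + (4 + 3) = -3 + 7 = 4)
329 - (g(q(6))*(-3) - 5) = 329 - (4*(-3) - 5) = 329 - (-12 - 5) = 329 - 1*(-17) = 329 + 17 = 346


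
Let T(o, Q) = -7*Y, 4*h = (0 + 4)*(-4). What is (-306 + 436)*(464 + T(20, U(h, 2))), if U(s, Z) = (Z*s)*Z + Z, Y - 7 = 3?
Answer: 51220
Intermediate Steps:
Y = 10 (Y = 7 + 3 = 10)
h = -4 (h = ((0 + 4)*(-4))/4 = (4*(-4))/4 = (¼)*(-16) = -4)
U(s, Z) = Z + s*Z² (U(s, Z) = s*Z² + Z = Z + s*Z²)
T(o, Q) = -70 (T(o, Q) = -7*10 = -70)
(-306 + 436)*(464 + T(20, U(h, 2))) = (-306 + 436)*(464 - 70) = 130*394 = 51220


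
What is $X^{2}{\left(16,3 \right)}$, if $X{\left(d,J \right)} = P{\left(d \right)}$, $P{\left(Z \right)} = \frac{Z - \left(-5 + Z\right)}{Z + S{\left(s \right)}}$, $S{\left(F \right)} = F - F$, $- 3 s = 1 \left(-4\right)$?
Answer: $\frac{25}{256} \approx 0.097656$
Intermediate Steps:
$s = \frac{4}{3}$ ($s = - \frac{1 \left(-4\right)}{3} = \left(- \frac{1}{3}\right) \left(-4\right) = \frac{4}{3} \approx 1.3333$)
$S{\left(F \right)} = 0$
$P{\left(Z \right)} = \frac{5}{Z}$ ($P{\left(Z \right)} = \frac{Z - \left(-5 + Z\right)}{Z + 0} = \frac{5}{Z}$)
$X{\left(d,J \right)} = \frac{5}{d}$
$X^{2}{\left(16,3 \right)} = \left(\frac{5}{16}\right)^{2} = \frac{25}{256}$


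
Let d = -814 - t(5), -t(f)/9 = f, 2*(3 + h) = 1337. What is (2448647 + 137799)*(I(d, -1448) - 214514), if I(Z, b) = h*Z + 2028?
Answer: -1873247740953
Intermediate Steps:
h = 1331/2 (h = -3 + (½)*1337 = -3 + 1337/2 = 1331/2 ≈ 665.50)
t(f) = -9*f
d = -769 (d = -814 - (-9)*5 = -814 - 1*(-45) = -814 + 45 = -769)
I(Z, b) = 2028 + 1331*Z/2 (I(Z, b) = 1331*Z/2 + 2028 = 2028 + 1331*Z/2)
(2448647 + 137799)*(I(d, -1448) - 214514) = (2448647 + 137799)*((2028 + (1331/2)*(-769)) - 214514) = 2586446*((2028 - 1023539/2) - 214514) = 2586446*(-1019483/2 - 214514) = 2586446*(-1448511/2) = -1873247740953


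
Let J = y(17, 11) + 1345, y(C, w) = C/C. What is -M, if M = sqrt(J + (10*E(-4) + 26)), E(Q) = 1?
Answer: -sqrt(1382) ≈ -37.175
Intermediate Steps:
y(C, w) = 1
J = 1346 (J = 1 + 1345 = 1346)
M = sqrt(1382) (M = sqrt(1346 + (10*1 + 26)) = sqrt(1346 + (10 + 26)) = sqrt(1346 + 36) = sqrt(1382) ≈ 37.175)
-M = -sqrt(1382)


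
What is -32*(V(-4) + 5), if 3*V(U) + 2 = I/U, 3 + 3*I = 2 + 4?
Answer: -136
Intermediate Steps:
I = 1 (I = -1 + (2 + 4)/3 = -1 + (1/3)*6 = -1 + 2 = 1)
V(U) = -2/3 + 1/(3*U) (V(U) = -2/3 + (1/U)/3 = -2/3 + 1/(3*U))
-32*(V(-4) + 5) = -32*((1/3)*(1 - 2*(-4))/(-4) + 5) = -32*((1/3)*(-1/4)*(1 + 8) + 5) = -32*((1/3)*(-1/4)*9 + 5) = -32*(-3/4 + 5) = -32*17/4 = -136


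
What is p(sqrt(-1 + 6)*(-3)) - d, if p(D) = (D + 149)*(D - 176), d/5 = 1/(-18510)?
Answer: -96914657/3702 + 81*sqrt(5) ≈ -25998.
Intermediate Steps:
d = -1/3702 (d = 5/(-18510) = 5*(-1/18510) = -1/3702 ≈ -0.00027012)
p(D) = (-176 + D)*(149 + D) (p(D) = (149 + D)*(-176 + D) = (-176 + D)*(149 + D))
p(sqrt(-1 + 6)*(-3)) - d = (-26224 + (sqrt(-1 + 6)*(-3))**2 - 27*sqrt(-1 + 6)*(-3)) - 1*(-1/3702) = (-26224 + (sqrt(5)*(-3))**2 - 27*sqrt(5)*(-3)) + 1/3702 = (-26224 + (-3*sqrt(5))**2 - (-81)*sqrt(5)) + 1/3702 = (-26224 + 45 + 81*sqrt(5)) + 1/3702 = (-26179 + 81*sqrt(5)) + 1/3702 = -96914657/3702 + 81*sqrt(5)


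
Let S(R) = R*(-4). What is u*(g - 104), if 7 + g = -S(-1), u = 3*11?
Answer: -3795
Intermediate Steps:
u = 33
S(R) = -4*R
g = -11 (g = -7 - (-4)*(-1) = -7 - 1*4 = -7 - 4 = -11)
u*(g - 104) = 33*(-11 - 104) = 33*(-115) = -3795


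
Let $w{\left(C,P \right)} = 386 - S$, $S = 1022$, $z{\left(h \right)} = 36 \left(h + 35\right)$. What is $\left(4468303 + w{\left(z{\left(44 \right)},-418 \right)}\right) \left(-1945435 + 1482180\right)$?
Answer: $-2069669076085$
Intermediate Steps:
$z{\left(h \right)} = 1260 + 36 h$ ($z{\left(h \right)} = 36 \left(35 + h\right) = 1260 + 36 h$)
$w{\left(C,P \right)} = -636$ ($w{\left(C,P \right)} = 386 - 1022 = -636$)
$\left(4468303 + w{\left(z{\left(44 \right)},-418 \right)}\right) \left(-1945435 + 1482180\right) = \left(4468303 - 636\right) \left(-1945435 + 1482180\right) = 4467667 \left(-463255\right) = -2069669076085$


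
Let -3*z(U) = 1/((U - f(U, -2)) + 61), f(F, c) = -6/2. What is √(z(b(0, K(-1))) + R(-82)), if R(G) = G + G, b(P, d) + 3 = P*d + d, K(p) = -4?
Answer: I*√532855/57 ≈ 12.806*I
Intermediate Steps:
f(F, c) = -3 (f(F, c) = -6*½ = -3)
b(P, d) = -3 + d + P*d (b(P, d) = -3 + (P*d + d) = -3 + (d + P*d) = -3 + d + P*d)
R(G) = 2*G
z(U) = -1/(3*(64 + U)) (z(U) = -1/(3*((U - 1*(-3)) + 61)) = -1/(3*((U + 3) + 61)) = -1/(3*((3 + U) + 61)) = -1/(3*(64 + U)))
√(z(b(0, K(-1))) + R(-82)) = √(-1/(192 + 3*(-3 - 4 + 0*(-4))) + 2*(-82)) = √(-1/(192 + 3*(-3 - 4 + 0)) - 164) = √(-1/(192 + 3*(-7)) - 164) = √(-1/(192 - 21) - 164) = √(-1/171 - 164) = √(-28045/171) = I*√532855/57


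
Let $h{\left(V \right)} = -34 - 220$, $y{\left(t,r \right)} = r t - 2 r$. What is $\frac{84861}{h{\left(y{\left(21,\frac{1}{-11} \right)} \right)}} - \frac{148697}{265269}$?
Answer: $- \frac{22548761647}{67378326} \approx -334.66$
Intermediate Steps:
$y{\left(t,r \right)} = - 2 r + r t$
$h{\left(V \right)} = -254$
$\frac{84861}{h{\left(y{\left(21,\frac{1}{-11} \right)} \right)}} - \frac{148697}{265269} = \frac{84861}{-254} - \frac{148697}{265269} = 84861 \left(- \frac{1}{254}\right) - \frac{148697}{265269} = - \frac{84861}{254} - \frac{148697}{265269} = - \frac{22548761647}{67378326}$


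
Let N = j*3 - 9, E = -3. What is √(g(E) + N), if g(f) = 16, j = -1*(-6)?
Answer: 5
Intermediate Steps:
j = 6
N = 9 (N = 6*3 - 9 = 18 - 9 = 9)
√(g(E) + N) = √(16 + 9) = √25 = 5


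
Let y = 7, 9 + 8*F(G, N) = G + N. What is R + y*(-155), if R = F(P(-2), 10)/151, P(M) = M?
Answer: -1310681/1208 ≈ -1085.0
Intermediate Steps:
F(G, N) = -9/8 + G/8 + N/8 (F(G, N) = -9/8 + (G + N)/8 = -9/8 + (G/8 + N/8) = -9/8 + G/8 + N/8)
R = -1/1208 (R = (-9/8 + (1/8)*(-2) + (1/8)*10)/151 = (-9/8 - 1/4 + 5/4)*(1/151) = -1/8*1/151 = -1/1208 ≈ -0.00082781)
R + y*(-155) = -1/1208 + 7*(-155) = -1/1208 - 1085 = -1310681/1208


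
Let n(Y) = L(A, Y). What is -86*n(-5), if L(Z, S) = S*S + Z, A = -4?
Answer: -1806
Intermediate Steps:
L(Z, S) = Z + S**2 (L(Z, S) = S**2 + Z = Z + S**2)
n(Y) = -4 + Y**2
-86*n(-5) = -86*(-4 + (-5)**2) = -86*(-4 + 25) = -86*21 = -1806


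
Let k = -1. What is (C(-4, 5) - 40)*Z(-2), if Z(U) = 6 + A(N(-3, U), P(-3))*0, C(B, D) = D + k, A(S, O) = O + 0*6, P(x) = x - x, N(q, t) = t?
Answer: -216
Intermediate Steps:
P(x) = 0
A(S, O) = O (A(S, O) = O + 0 = O)
C(B, D) = -1 + D (C(B, D) = D - 1 = -1 + D)
Z(U) = 6 (Z(U) = 6 + 0*0 = 6 + 0 = 6)
(C(-4, 5) - 40)*Z(-2) = ((-1 + 5) - 40)*6 = (4 - 40)*6 = -36*6 = -216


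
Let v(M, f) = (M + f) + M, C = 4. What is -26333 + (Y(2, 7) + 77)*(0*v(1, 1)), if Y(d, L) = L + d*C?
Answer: -26333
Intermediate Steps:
v(M, f) = f + 2*M
Y(d, L) = L + 4*d (Y(d, L) = L + d*4 = L + 4*d)
-26333 + (Y(2, 7) + 77)*(0*v(1, 1)) = -26333 + ((7 + 4*2) + 77)*(0*(1 + 2*1)) = -26333 + ((7 + 8) + 77)*(0*(1 + 2)) = -26333 + (15 + 77)*(0*3) = -26333 + 92*0 = -26333 + 0 = -26333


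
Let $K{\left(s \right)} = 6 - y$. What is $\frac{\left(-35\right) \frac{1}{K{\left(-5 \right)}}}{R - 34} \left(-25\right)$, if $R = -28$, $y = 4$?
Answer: $- \frac{875}{124} \approx -7.0564$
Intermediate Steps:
$K{\left(s \right)} = 2$ ($K{\left(s \right)} = 6 - 4 = 2$)
$\frac{\left(-35\right) \frac{1}{K{\left(-5 \right)}}}{R - 34} \left(-25\right) = \frac{\left(-35\right) \frac{1}{2}}{-28 - 34} \left(-25\right) = \frac{\left(-35\right) \frac{1}{2}}{-62} \left(-25\right) = \left(- \frac{1}{62}\right) \left(- \frac{35}{2}\right) \left(-25\right) = \frac{35}{124} \left(-25\right) = - \frac{875}{124}$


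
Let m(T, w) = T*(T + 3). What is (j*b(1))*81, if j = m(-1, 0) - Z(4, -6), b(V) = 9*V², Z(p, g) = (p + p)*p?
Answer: -24786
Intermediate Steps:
Z(p, g) = 2*p² (Z(p, g) = (2*p)*p = 2*p²)
m(T, w) = T*(3 + T)
j = -34 (j = -(3 - 1) - 2*4² = -1*2 - 2*16 = -2 - 1*32 = -2 - 32 = -34)
(j*b(1))*81 = -306*1²*81 = -306*81 = -24786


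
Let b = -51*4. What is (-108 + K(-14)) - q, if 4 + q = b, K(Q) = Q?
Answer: 86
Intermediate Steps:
b = -204
q = -208 (q = -4 - 204 = -208)
(-108 + K(-14)) - q = (-108 - 14) - 1*(-208) = -122 + 208 = 86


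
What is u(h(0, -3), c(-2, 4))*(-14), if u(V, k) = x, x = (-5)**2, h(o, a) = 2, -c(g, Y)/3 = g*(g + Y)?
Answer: -350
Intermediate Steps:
c(g, Y) = -3*g*(Y + g) (c(g, Y) = -3*g*(g + Y) = -3*g*(Y + g))
x = 25
u(V, k) = 25
u(h(0, -3), c(-2, 4))*(-14) = 25*(-14) = -350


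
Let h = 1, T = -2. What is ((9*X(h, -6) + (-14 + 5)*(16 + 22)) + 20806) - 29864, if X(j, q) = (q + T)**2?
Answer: -8824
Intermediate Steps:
X(j, q) = (-2 + q)**2 (X(j, q) = (q - 2)**2 = (-2 + q)**2)
((9*X(h, -6) + (-14 + 5)*(16 + 22)) + 20806) - 29864 = ((9*(-2 - 6)**2 + (-14 + 5)*(16 + 22)) + 20806) - 29864 = ((9*(-8)**2 - 9*38) + 20806) - 29864 = ((9*64 - 342) + 20806) - 29864 = ((576 - 342) + 20806) - 29864 = (234 + 20806) - 29864 = 21040 - 29864 = -8824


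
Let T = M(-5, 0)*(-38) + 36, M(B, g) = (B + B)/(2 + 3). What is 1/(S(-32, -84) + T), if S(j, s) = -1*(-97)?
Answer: 1/209 ≈ 0.0047847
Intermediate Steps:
S(j, s) = 97
M(B, g) = 2*B/5 (M(B, g) = (2*B)/5 = (2*B)*(1/5) = 2*B/5)
T = 112 (T = ((2/5)*(-5))*(-38) + 36 = -2*(-38) + 36 = 76 + 36 = 112)
1/(S(-32, -84) + T) = 1/(97 + 112) = 1/209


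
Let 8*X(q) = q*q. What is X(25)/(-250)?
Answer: -5/16 ≈ -0.31250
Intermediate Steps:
X(q) = q**2/8 (X(q) = (q*q)/8 = q**2/8)
X(25)/(-250) = ((1/8)*25**2)/(-250) = ((1/8)*625)*(-1/250) = (625/8)*(-1/250) = -5/16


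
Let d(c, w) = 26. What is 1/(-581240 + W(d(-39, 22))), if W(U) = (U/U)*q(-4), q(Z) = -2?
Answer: -1/581242 ≈ -1.7205e-6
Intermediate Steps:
W(U) = -2 (W(U) = (U/U)*(-2) = 1*(-2) = -2)
1/(-581240 + W(d(-39, 22))) = 1/(-581240 - 2) = 1/(-581242) = -1/581242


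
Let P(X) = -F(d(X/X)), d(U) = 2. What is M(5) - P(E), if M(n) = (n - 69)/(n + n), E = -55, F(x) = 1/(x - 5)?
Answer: -101/15 ≈ -6.7333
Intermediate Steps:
F(x) = 1/(-5 + x)
P(X) = 1/3 (P(X) = -1/(-5 + 2) = -1/(-3) = -1*(-1/3) = 1/3)
M(n) = (-69 + n)/(2*n) (M(n) = (-69 + n)/((2*n)) = (-69 + n)*(1/(2*n)) = (-69 + n)/(2*n))
M(5) - P(E) = (1/2)*(-69 + 5)/5 - 1*1/3 = (1/2)*(1/5)*(-64) - 1/3 = -32/5 - 1/3 = -101/15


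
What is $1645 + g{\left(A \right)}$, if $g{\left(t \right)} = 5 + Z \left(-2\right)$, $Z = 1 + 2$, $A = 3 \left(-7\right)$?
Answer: $1644$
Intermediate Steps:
$A = -21$
$Z = 3$
$g{\left(t \right)} = -1$ ($g{\left(t \right)} = 5 + 3 \left(-2\right) = 5 - 6 = -1$)
$1645 + g{\left(A \right)} = 1645 - 1 = 1644$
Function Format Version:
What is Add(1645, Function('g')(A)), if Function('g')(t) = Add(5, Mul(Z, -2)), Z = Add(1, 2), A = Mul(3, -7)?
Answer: 1644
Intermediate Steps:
A = -21
Z = 3
Function('g')(t) = -1 (Function('g')(t) = Add(5, Mul(3, -2)) = Add(5, -6) = -1)
Add(1645, Function('g')(A)) = Add(1645, -1) = 1644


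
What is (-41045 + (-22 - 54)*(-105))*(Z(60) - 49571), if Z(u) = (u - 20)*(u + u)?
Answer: 1480353115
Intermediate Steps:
Z(u) = 2*u*(-20 + u) (Z(u) = (-20 + u)*(2*u) = 2*u*(-20 + u))
(-41045 + (-22 - 54)*(-105))*(Z(60) - 49571) = (-41045 + (-22 - 54)*(-105))*(2*60*(-20 + 60) - 49571) = (-41045 - 76*(-105))*(2*60*40 - 49571) = (-41045 + 7980)*(4800 - 49571) = -33065*(-44771) = 1480353115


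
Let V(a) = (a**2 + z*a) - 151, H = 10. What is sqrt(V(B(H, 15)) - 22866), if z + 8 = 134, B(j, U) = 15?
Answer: I*sqrt(20902) ≈ 144.58*I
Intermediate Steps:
z = 126 (z = -8 + 134 = 126)
V(a) = -151 + a**2 + 126*a (V(a) = (a**2 + 126*a) - 151 = -151 + a**2 + 126*a)
sqrt(V(B(H, 15)) - 22866) = sqrt((-151 + 15**2 + 126*15) - 22866) = sqrt((-151 + 225 + 1890) - 22866) = sqrt(1964 - 22866) = sqrt(-20902) = I*sqrt(20902)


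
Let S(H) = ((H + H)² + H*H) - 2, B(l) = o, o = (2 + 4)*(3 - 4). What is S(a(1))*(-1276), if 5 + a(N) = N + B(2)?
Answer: -635448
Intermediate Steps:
o = -6 (o = 6*(-1) = -6)
B(l) = -6
a(N) = -11 + N (a(N) = -5 + (N - 6) = -5 + (-6 + N) = -11 + N)
S(H) = -2 + 5*H² (S(H) = ((2*H)² + H²) - 2 = (4*H² + H²) - 2 = 5*H² - 2 = -2 + 5*H²)
S(a(1))*(-1276) = (-2 + 5*(-11 + 1)²)*(-1276) = (-2 + 5*(-10)²)*(-1276) = (-2 + 5*100)*(-1276) = (-2 + 500)*(-1276) = 498*(-1276) = -635448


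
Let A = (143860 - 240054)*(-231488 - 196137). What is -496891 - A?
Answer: -41135456141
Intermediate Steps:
A = 41134959250 (A = -96194*(-427625) = 41134959250)
-496891 - A = -496891 - 1*41134959250 = -496891 - 41134959250 = -41135456141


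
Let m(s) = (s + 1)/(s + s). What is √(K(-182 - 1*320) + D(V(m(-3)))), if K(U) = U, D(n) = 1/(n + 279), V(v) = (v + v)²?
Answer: I*√3175240315/2515 ≈ 22.405*I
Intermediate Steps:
m(s) = (1 + s)/(2*s) (m(s) = (1 + s)/((2*s)) = (1 + s)*(1/(2*s)) = (1 + s)/(2*s))
V(v) = 4*v² (V(v) = (2*v)² = 4*v²)
D(n) = 1/(279 + n)
√(K(-182 - 1*320) + D(V(m(-3)))) = √((-182 - 1*320) + 1/(279 + 4*((½)*(1 - 3)/(-3))²)) = √((-182 - 320) + 1/(279 + 4*((½)*(-⅓)*(-2))²)) = √(-502 + 1/(279 + 4*(⅓)²)) = √(-502 + 1/(279 + 4*(⅑))) = √(-502 + 1/(279 + 4/9)) = √(-502 + 1/(2515/9)) = √(-502 + 9/2515) = √(-1262521/2515) = I*√3175240315/2515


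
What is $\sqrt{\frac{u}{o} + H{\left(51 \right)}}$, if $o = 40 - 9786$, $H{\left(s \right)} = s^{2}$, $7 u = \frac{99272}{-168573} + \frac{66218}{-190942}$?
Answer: $\frac{\sqrt{3135510238842981160550340789677070}}{1097953466944026} \approx 51.0$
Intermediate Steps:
$u = - \frac{15058880569}{112656830181}$ ($u = \frac{\frac{99272}{-168573} + \frac{66218}{-190942}}{7} = \frac{99272 \left(- \frac{1}{168573}\right) + 66218 \left(- \frac{1}{190942}\right)}{7} = \frac{- \frac{99272}{168573} - \frac{33109}{95471}}{7} = \frac{1}{7} \left(- \frac{15058880569}{16093832883}\right) = - \frac{15058880569}{112656830181} \approx -0.13367$)
$o = -9746$ ($o = 40 - 9786 = -9746$)
$\sqrt{\frac{u}{o} + H{\left(51 \right)}} = \sqrt{- \frac{15058880569}{112656830181 \left(-9746\right)} + 51^{2}} = \sqrt{\left(- \frac{15058880569}{112656830181}\right) \left(- \frac{1}{9746}\right) + 2601} = \sqrt{\frac{15058880569}{1097953466944026} + 2601} = \sqrt{\frac{2855776982580292195}{1097953466944026}} = \frac{\sqrt{3135510238842981160550340789677070}}{1097953466944026}$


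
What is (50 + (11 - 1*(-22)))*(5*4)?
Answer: 1660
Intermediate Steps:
(50 + (11 - 1*(-22)))*(5*4) = (50 + (11 + 22))*20 = (50 + 33)*20 = 83*20 = 1660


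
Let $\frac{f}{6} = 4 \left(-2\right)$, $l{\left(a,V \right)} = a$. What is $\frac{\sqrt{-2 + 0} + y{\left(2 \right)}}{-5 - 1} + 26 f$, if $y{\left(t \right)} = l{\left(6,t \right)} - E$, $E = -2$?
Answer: $- \frac{3748}{3} - \frac{i \sqrt{2}}{6} \approx -1249.3 - 0.2357 i$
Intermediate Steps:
$f = -48$ ($f = 6 \cdot 4 \left(-2\right) = 6 \left(-8\right) = -48$)
$y{\left(t \right)} = 8$ ($y{\left(t \right)} = 6 - -2 = 6 + 2 = 8$)
$\frac{\sqrt{-2 + 0} + y{\left(2 \right)}}{-5 - 1} + 26 f = \frac{\sqrt{-2 + 0} + 8}{-5 - 1} + 26 \left(-48\right) = \frac{\sqrt{-2} + 8}{-6} - 1248 = - \frac{i \sqrt{2} + 8}{6} - 1248 = - \frac{8 + i \sqrt{2}}{6} - 1248 = \left(- \frac{4}{3} - \frac{i \sqrt{2}}{6}\right) - 1248 = - \frac{3748}{3} - \frac{i \sqrt{2}}{6}$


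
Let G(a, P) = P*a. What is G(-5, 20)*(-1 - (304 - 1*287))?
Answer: 1800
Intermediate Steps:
G(-5, 20)*(-1 - (304 - 1*287)) = (20*(-5))*(-1 - (304 - 1*287)) = -100*(-1 - (304 - 287)) = -100*(-1 - 1*17) = -100*(-1 - 17) = -100*(-18) = 1800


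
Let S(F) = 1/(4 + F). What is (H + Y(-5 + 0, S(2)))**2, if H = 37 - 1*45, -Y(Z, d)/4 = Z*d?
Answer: 196/9 ≈ 21.778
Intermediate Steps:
Y(Z, d) = -4*Z*d
H = -8 (H = 37 - 45 = -8)
(H + Y(-5 + 0, S(2)))**2 = (-8 - 4*(-5 + 0)/(4 + 2))**2 = (-8 - 4*(-5)/6)**2 = (-8 - 4*(-5)*1/6)**2 = (-8 + 10/3)**2 = (-14/3)**2 = 196/9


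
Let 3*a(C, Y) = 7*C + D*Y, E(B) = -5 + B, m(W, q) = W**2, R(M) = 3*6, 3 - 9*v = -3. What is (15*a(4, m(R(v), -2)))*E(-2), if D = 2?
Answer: -23660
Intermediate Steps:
v = 2/3 (v = 1/3 - 1/9*(-3) = 1/3 + 1/3 = 2/3 ≈ 0.66667)
R(M) = 18
a(C, Y) = 2*Y/3 + 7*C/3 (a(C, Y) = (7*C + 2*Y)/3 = (2*Y + 7*C)/3 = 2*Y/3 + 7*C/3)
(15*a(4, m(R(v), -2)))*E(-2) = (15*((2/3)*18**2 + (7/3)*4))*(-5 - 2) = (15*((2/3)*324 + 28/3))*(-7) = (15*(216 + 28/3))*(-7) = (15*(676/3))*(-7) = 3380*(-7) = -23660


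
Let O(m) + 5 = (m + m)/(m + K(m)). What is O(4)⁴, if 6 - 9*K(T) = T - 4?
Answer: 279841/2401 ≈ 116.55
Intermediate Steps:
K(T) = 10/9 - T/9 (K(T) = ⅔ - (T - 4)/9 = ⅔ - (-4 + T)/9 = ⅔ + (4/9 - T/9) = 10/9 - T/9)
O(m) = -5 + 2*m/(10/9 + 8*m/9) (O(m) = -5 + (m + m)/(m + (10/9 - m/9)) = -5 + (2*m)/(10/9 + 8*m/9) = -5 + 2*m/(10/9 + 8*m/9))
O(4)⁴ = ((-25 - 11*4)/(5 + 4*4))⁴ = ((-25 - 44)/(5 + 16))⁴ = (-69/21)⁴ = ((1/21)*(-69))⁴ = (-23/7)⁴ = 279841/2401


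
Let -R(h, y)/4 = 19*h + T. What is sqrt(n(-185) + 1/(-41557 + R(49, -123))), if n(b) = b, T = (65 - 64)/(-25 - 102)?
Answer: 3*I*sqrt(679779599904134)/5750683 ≈ 13.601*I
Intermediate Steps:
T = -1/127 (T = 1/(-127) = 1*(-1/127) = -1/127 ≈ -0.0078740)
R(h, y) = 4/127 - 76*h (R(h, y) = -4*(19*h - 1/127) = -4*(-1/127 + 19*h) = 4/127 - 76*h)
sqrt(n(-185) + 1/(-41557 + R(49, -123))) = sqrt(-185 + 1/(-41557 + (4/127 - 76*49))) = sqrt(-185 + 1/(-41557 + (4/127 - 3724))) = sqrt(-185 + 1/(-41557 - 472944/127)) = sqrt(-185 + 1/(-5750683/127)) = sqrt(-185 - 127/5750683) = sqrt(-1063876482/5750683) = 3*I*sqrt(679779599904134)/5750683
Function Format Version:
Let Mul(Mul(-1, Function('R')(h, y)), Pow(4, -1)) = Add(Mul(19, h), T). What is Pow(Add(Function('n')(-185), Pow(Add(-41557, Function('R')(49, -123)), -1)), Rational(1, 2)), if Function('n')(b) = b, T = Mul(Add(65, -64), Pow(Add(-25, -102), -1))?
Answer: Mul(Rational(3, 5750683), I, Pow(679779599904134, Rational(1, 2))) ≈ Mul(13.601, I)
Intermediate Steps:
T = Rational(-1, 127) (T = Mul(1, Pow(-127, -1)) = Mul(1, Rational(-1, 127)) = Rational(-1, 127) ≈ -0.0078740)
Function('R')(h, y) = Add(Rational(4, 127), Mul(-76, h)) (Function('R')(h, y) = Mul(-4, Add(Mul(19, h), Rational(-1, 127))) = Mul(-4, Add(Rational(-1, 127), Mul(19, h))) = Add(Rational(4, 127), Mul(-76, h)))
Pow(Add(Function('n')(-185), Pow(Add(-41557, Function('R')(49, -123)), -1)), Rational(1, 2)) = Pow(Add(-185, Pow(Add(-41557, Add(Rational(4, 127), Mul(-76, 49))), -1)), Rational(1, 2)) = Pow(Add(-185, Pow(Add(-41557, Add(Rational(4, 127), -3724)), -1)), Rational(1, 2)) = Pow(Add(-185, Pow(Add(-41557, Rational(-472944, 127)), -1)), Rational(1, 2)) = Pow(Add(-185, Pow(Rational(-5750683, 127), -1)), Rational(1, 2)) = Pow(Add(-185, Rational(-127, 5750683)), Rational(1, 2)) = Pow(Rational(-1063876482, 5750683), Rational(1, 2)) = Mul(Rational(3, 5750683), I, Pow(679779599904134, Rational(1, 2)))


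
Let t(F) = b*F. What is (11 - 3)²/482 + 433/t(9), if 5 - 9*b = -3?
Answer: 104609/1928 ≈ 54.258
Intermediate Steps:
b = 8/9 (b = 5/9 - ⅑*(-3) = 5/9 + ⅓ = 8/9 ≈ 0.88889)
t(F) = 8*F/9
(11 - 3)²/482 + 433/t(9) = (11 - 3)²/482 + 433/(((8/9)*9)) = 8²*(1/482) + 433/8 = 64*(1/482) + 433*(⅛) = 32/241 + 433/8 = 104609/1928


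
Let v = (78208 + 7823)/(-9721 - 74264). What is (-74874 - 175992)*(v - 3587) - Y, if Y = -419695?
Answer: 2291856521827/2545 ≈ 9.0053e+8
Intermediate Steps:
v = -2607/2545 (v = 86031/(-83985) = 86031*(-1/83985) = -2607/2545 ≈ -1.0244)
(-74874 - 175992)*(v - 3587) - Y = (-74874 - 175992)*(-2607/2545 - 3587) - 1*(-419695) = -250866*(-9131522/2545) + 419695 = 2290788398052/2545 + 419695 = 2291856521827/2545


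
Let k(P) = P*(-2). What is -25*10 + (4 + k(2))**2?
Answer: -250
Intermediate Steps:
k(P) = -2*P
-25*10 + (4 + k(2))**2 = -25*10 + (4 - 2*2)**2 = -250 + (4 - 4)**2 = -250 + 0**2 = -250 + 0 = -250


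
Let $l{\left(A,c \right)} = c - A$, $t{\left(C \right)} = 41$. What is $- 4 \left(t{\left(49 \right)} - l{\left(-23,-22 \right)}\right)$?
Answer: $-160$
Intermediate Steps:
$- 4 \left(t{\left(49 \right)} - l{\left(-23,-22 \right)}\right) = - 4 \left(41 - \left(-22 - -23\right)\right) = - 4 \left(41 - \left(-22 + 23\right)\right) = - 4 \left(41 - 1\right) = \left(-4\right) 40 = -160$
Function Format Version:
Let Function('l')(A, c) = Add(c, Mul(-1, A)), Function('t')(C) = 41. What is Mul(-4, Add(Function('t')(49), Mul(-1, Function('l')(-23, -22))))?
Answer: -160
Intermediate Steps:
Mul(-4, Add(Function('t')(49), Mul(-1, Function('l')(-23, -22)))) = Mul(-4, Add(41, Mul(-1, Add(-22, Mul(-1, -23))))) = Mul(-4, Add(41, Mul(-1, Add(-22, 23)))) = Mul(-4, Add(41, Mul(-1, 1))) = Mul(-4, Add(41, -1)) = Mul(-4, 40) = -160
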